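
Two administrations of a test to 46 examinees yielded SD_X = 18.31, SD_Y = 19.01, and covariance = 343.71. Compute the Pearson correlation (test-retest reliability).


r = cov(X,Y) / (SD_X * SD_Y)
r = 343.71 / (18.31 * 19.01)
r = 343.71 / 348.0731
r = 0.9875

0.9875


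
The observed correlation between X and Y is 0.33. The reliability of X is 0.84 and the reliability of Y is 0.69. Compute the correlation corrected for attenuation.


r_corrected = rxy / sqrt(rxx * ryy)
= 0.33 / sqrt(0.84 * 0.69)
= 0.33 / sqrt(0.5796)
= 0.33 / 0.761315
r_corrected = 0.4335

0.4335


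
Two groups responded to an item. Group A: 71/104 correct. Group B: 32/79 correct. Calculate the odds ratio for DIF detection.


Odds_A = 71/33 = 2.1515
Odds_B = 32/47 = 0.6809
OR = Odds_A / Odds_B = 2.1515 / 0.6809
Exactly, OR = (71 * 47) / (33 * 32) = 3337 / 1056
OR = 3.16

3.16


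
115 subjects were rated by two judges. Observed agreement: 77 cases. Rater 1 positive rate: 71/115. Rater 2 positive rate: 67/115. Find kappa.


P_o = 77/115 = 0.669565
P_e = (71*67 + 44*48) / 13225 = 0.519395
kappa = (P_o - P_e) / (1 - P_e)
kappa = (0.669565 - 0.519395) / (1 - 0.519395)
kappa = 0.3125

0.3125


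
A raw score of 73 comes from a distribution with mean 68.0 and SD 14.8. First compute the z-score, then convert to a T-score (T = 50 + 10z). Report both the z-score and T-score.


z = (X - mean) / SD = (73 - 68.0) / 14.8
z = 5.0 / 14.8
z = 0.3378
T-score = T = 50 + 10z
Carry z at full precision (z = 5.0 / 14.8) into the conversion:
T-score = 50 + 10 * (5.0 / 14.8) = 50 + 50 / 14.8
T-score = 50 + 3.3784
T-score = 53.3784

53.3784


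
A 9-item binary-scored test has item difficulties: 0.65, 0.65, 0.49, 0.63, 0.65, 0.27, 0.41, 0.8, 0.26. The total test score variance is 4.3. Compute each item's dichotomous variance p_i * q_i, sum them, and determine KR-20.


For each item, compute p_i * q_i:
  Item 1: 0.65 * 0.35 = 0.2275
  Item 2: 0.65 * 0.35 = 0.2275
  Item 3: 0.49 * 0.51 = 0.2499
  Item 4: 0.63 * 0.37 = 0.2331
  Item 5: 0.65 * 0.35 = 0.2275
  Item 6: 0.27 * 0.73 = 0.1971
  Item 7: 0.41 * 0.59 = 0.2419
  Item 8: 0.8 * 0.2 = 0.16
  Item 9: 0.26 * 0.74 = 0.1924
Sum(p_i * q_i) = 0.2275 + 0.2275 + 0.2499 + 0.2331 + 0.2275 + 0.1971 + 0.2419 + 0.16 + 0.1924 = 1.9569
KR-20 = (k/(k-1)) * (1 - Sum(p_i*q_i) / Var_total)
= (9/8) * (1 - 1.9569/4.3)
= 1.125 * 0.5449
KR-20 = 0.613

0.613


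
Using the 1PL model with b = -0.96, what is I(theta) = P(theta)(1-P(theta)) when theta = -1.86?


P = 1/(1+exp(-(-1.86--0.96))) = 0.2891
I = P*(1-P) = 0.2891 * 0.7109
I = 0.2055

0.2055


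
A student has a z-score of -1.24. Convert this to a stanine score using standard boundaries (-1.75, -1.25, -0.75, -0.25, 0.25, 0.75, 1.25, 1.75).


Stanine boundaries: [-1.75, -1.25, -0.75, -0.25, 0.25, 0.75, 1.25, 1.75]
z = -1.24
Check each boundary:
  z >= -1.75 -> could be stanine 2
  z >= -1.25 -> could be stanine 3
  z < -0.75
  z < -0.25
  z < 0.25
  z < 0.75
  z < 1.25
  z < 1.75
Highest qualifying boundary gives stanine = 3

3


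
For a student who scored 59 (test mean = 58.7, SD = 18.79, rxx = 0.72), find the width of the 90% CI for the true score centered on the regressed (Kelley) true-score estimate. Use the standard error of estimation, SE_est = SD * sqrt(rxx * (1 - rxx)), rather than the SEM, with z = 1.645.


True score estimate = 0.72*59 + 0.28*58.7 = 58.916
SE_est = SD * sqrt(rxx * (1 - rxx)) = 18.79 * sqrt(0.72 * 0.28) = 18.79 * sqrt(0.2016) = 8.436689
CI = T_est +/- z * SE_est, so width = 2 * z * SE_est = 2 * 1.645 * 8.436689
Width = 27.7567

27.7567


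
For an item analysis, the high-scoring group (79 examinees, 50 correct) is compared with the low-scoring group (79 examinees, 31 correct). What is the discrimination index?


p_upper = 50/79 = 0.6329
p_lower = 31/79 = 0.3924
D = 0.6329 - 0.3924 = 0.2405

0.2405


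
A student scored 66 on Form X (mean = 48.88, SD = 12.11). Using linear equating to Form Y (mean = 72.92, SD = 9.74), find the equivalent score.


slope = SD_Y / SD_X = 9.74 / 12.11 ~ 0.8043
intercept = mean_Y - slope * mean_X = 72.92 - (9.74 / 12.11) * 48.88 ~ 33.6061
Y = slope * X + intercept. To avoid rounding drift from the rounded slope/intercept, evaluate the equivalent form Y = mean_Y + SD_Y * (X - mean_X) / SD_X at full precision:
Y = 72.92 + 9.74 * (66 - 48.88) / 12.11
Y = 72.92 + 9.74 * 17.12 / 12.11
Y = 72.92 + 166.7488 / 12.11
Y = 72.92 + 13.7695
Y = 86.6895

86.6895


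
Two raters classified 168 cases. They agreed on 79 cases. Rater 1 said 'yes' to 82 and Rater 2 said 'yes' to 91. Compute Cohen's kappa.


P_o = 79/168 = 0.470238
P_e = (82*91 + 86*77) / 28224 = 0.499008
kappa = (P_o - P_e) / (1 - P_e)
kappa = (0.470238 - 0.499008) / (1 - 0.499008)
kappa = -0.0574

-0.0574


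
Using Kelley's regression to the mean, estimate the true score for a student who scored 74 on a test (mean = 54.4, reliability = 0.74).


T_est = rxx * X + (1 - rxx) * mean
T_est = 0.74 * 74 + 0.26 * 54.4
T_est = 54.76 + 14.144
T_est = 68.904

68.904


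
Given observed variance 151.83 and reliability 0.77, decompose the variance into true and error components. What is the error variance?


var_true = rxx * var_obs = 0.77 * 151.83 = 116.9091
var_error = var_obs - var_true
var_error = 151.83 - 116.9091
var_error = 34.9209

34.9209


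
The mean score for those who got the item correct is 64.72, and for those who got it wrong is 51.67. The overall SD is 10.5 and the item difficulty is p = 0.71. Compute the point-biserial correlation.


q = 1 - p = 0.29
rpb = ((M1 - M0) / SD) * sqrt(p * q)
rpb = ((64.72 - 51.67) / 10.5) * sqrt(0.71 * 0.29)
rpb = 0.564

0.564


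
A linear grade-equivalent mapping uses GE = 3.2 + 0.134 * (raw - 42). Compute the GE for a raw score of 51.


raw - median = 51 - 42 = 9
slope * diff = 0.134 * 9 = 1.206
GE = 3.2 + 1.206
GE = 4.406

4.406


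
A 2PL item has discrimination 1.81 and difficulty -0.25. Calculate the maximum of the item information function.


For 2PL, max info at theta = b = -0.25
I_max = a^2 / 4 = 1.81^2 / 4
= 3.2761 / 4
I_max = 0.819

0.819


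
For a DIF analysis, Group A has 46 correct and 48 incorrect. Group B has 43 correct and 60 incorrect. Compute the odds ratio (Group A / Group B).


Odds_A = 46/48 = 0.9583
Odds_B = 43/60 = 0.7167
OR = Odds_A / Odds_B = 0.9583 / 0.7167
Exactly, OR = (46 * 60) / (48 * 43) = 2760 / 2064
OR = 1.3372

1.3372


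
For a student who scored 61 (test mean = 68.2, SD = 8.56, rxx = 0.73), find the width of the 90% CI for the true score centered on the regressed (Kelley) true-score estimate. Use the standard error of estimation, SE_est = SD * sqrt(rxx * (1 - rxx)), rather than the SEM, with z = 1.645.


True score estimate = 0.73*61 + 0.27*68.2 = 62.944
SE_est = SD * sqrt(rxx * (1 - rxx)) = 8.56 * sqrt(0.73 * 0.27) = 8.56 * sqrt(0.1971) = 3.800293
CI = T_est +/- z * SE_est, so width = 2 * z * SE_est = 2 * 1.645 * 3.800293
Width = 12.503

12.503


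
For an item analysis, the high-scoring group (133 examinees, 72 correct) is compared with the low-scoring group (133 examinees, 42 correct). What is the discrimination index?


p_upper = 72/133 = 0.5414
p_lower = 42/133 = 0.3158
D = 0.5414 - 0.3158 = 0.2256

0.2256


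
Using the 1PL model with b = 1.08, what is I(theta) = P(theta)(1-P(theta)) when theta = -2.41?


P = 1/(1+exp(-(-2.41-1.08))) = 0.0296
I = P*(1-P) = 0.0296 * 0.9704
I = 0.0287

0.0287


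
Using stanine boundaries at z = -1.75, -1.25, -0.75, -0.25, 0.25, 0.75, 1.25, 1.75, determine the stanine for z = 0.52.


Stanine boundaries: [-1.75, -1.25, -0.75, -0.25, 0.25, 0.75, 1.25, 1.75]
z = 0.52
Check each boundary:
  z >= -1.75 -> could be stanine 2
  z >= -1.25 -> could be stanine 3
  z >= -0.75 -> could be stanine 4
  z >= -0.25 -> could be stanine 5
  z >= 0.25 -> could be stanine 6
  z < 0.75
  z < 1.25
  z < 1.75
Highest qualifying boundary gives stanine = 6

6


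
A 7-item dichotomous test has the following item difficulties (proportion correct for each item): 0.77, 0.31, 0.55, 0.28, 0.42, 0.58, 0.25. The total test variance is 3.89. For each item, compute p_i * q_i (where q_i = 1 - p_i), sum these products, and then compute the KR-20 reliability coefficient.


For each item, compute p_i * q_i:
  Item 1: 0.77 * 0.23 = 0.1771
  Item 2: 0.31 * 0.69 = 0.2139
  Item 3: 0.55 * 0.45 = 0.2475
  Item 4: 0.28 * 0.72 = 0.2016
  Item 5: 0.42 * 0.58 = 0.2436
  Item 6: 0.58 * 0.42 = 0.2436
  Item 7: 0.25 * 0.75 = 0.1875
Sum(p_i * q_i) = 0.1771 + 0.2139 + 0.2475 + 0.2016 + 0.2436 + 0.2436 + 0.1875 = 1.5148
KR-20 = (k/(k-1)) * (1 - Sum(p_i*q_i) / Var_total)
= (7/6) * (1 - 1.5148/3.89)
= 1.1667 * 0.6106
KR-20 = 0.7124

0.7124


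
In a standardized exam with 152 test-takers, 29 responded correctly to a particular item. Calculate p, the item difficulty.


Item difficulty p = number correct / total examinees
p = 29 / 152
p = 0.1908

0.1908


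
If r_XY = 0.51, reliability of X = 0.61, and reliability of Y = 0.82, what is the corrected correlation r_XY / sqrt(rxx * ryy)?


r_corrected = rxy / sqrt(rxx * ryy)
= 0.51 / sqrt(0.61 * 0.82)
= 0.51 / sqrt(0.5002)
= 0.51 / 0.707248
r_corrected = 0.7211

0.7211


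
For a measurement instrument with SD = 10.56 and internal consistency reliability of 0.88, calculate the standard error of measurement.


SEM = SD * sqrt(1 - rxx)
SEM = 10.56 * sqrt(1 - 0.88)
SEM = 10.56 * sqrt(0.12) = 10.56 * 0.34641
SEM = 3.6581

3.6581


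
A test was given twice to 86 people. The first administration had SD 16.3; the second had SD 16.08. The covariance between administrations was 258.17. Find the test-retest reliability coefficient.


r = cov(X,Y) / (SD_X * SD_Y)
r = 258.17 / (16.3 * 16.08)
r = 258.17 / 262.104
r = 0.985

0.985


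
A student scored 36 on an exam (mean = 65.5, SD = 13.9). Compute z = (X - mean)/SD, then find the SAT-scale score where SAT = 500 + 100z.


z = (X - mean) / SD = (36 - 65.5) / 13.9
z = -29.5 / 13.9
z = -2.1223
SAT-scale = SAT = 500 + 100z
Carry z at full precision (z = -29.5 / 13.9) into the conversion:
SAT-scale = 500 + 100 * (-29.5 / 13.9) = 500 + -2950 / 13.9
SAT-scale = 500 + -212.2302
SAT-scale = 287.7698

287.7698


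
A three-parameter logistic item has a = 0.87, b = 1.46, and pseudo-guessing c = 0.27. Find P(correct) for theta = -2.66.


logit = 0.87*(-2.66 - 1.46) = -3.5844
P* = 1/(1 + exp(--3.5844)) = 0.027
P = 0.27 + (1 - 0.27) * 0.027
P = 0.2897

0.2897


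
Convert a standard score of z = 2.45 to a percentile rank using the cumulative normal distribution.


CDF(z) = 0.5 * (1 + erf(z/sqrt(2)))
erf(1.7324) = 0.9857
CDF = 0.9929
Percentile rank = 0.9929 * 100 = 99.29

99.29


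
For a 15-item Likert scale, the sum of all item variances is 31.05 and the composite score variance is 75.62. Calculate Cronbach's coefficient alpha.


alpha = (k/(k-1)) * (1 - sum(si^2)/s_total^2)
= (15/14) * (1 - 31.05/75.62)
alpha = 0.6315

0.6315


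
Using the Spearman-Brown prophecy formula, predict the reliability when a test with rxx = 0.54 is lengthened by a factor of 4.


r_new = (n * rxx) / (1 + (n-1) * rxx)
r_new = (4 * 0.54) / (1 + 3 * 0.54)
r_new = 2.16 / 2.62
r_new = 0.8244

0.8244


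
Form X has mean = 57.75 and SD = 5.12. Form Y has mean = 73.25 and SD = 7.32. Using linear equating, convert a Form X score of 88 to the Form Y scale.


slope = SD_Y / SD_X = 7.32 / 5.12 ~ 1.4297
intercept = mean_Y - slope * mean_X = 73.25 - (7.32 / 5.12) * 57.75 ~ -9.3145
Y = slope * X + intercept. To avoid rounding drift from the rounded slope/intercept, evaluate the equivalent form Y = mean_Y + SD_Y * (X - mean_X) / SD_X at full precision:
Y = 73.25 + 7.32 * (88 - 57.75) / 5.12
Y = 73.25 + 7.32 * 30.25 / 5.12
Y = 73.25 + 221.43 / 5.12
Y = 73.25 + 43.248
Y = 116.498

116.498


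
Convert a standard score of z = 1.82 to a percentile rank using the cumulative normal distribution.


CDF(z) = 0.5 * (1 + erf(z/sqrt(2)))
erf(1.2869) = 0.9312
CDF = 0.9656
Percentile rank = 0.9656 * 100 = 96.56

96.56


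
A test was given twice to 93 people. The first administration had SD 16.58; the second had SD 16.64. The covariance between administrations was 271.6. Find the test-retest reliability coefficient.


r = cov(X,Y) / (SD_X * SD_Y)
r = 271.6 / (16.58 * 16.64)
r = 271.6 / 275.8912
r = 0.9844

0.9844


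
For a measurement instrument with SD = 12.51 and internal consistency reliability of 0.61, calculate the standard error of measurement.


SEM = SD * sqrt(1 - rxx)
SEM = 12.51 * sqrt(1 - 0.61)
SEM = 12.51 * sqrt(0.39) = 12.51 * 0.6245
SEM = 7.8125

7.8125


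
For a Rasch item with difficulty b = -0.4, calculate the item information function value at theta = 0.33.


P = 1/(1+exp(-(0.33--0.4))) = 0.6748
I = P*(1-P) = 0.6748 * 0.3252
I = 0.2194

0.2194


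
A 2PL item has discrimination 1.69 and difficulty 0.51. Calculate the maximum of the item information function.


For 2PL, max info at theta = b = 0.51
I_max = a^2 / 4 = 1.69^2 / 4
= 2.8561 / 4
I_max = 0.714

0.714


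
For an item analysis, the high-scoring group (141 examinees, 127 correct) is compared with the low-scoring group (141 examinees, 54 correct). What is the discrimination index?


p_upper = 127/141 = 0.9007
p_lower = 54/141 = 0.383
D = 0.9007 - 0.383 = 0.5177

0.5177


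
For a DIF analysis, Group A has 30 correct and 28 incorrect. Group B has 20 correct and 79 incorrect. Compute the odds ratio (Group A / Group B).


Odds_A = 30/28 = 1.0714
Odds_B = 20/79 = 0.2532
OR = Odds_A / Odds_B = 1.0714 / 0.2532
Exactly, OR = (30 * 79) / (28 * 20) = 2370 / 560
OR = 4.2321

4.2321


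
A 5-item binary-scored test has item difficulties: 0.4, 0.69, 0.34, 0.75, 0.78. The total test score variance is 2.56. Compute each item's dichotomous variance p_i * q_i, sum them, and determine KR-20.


For each item, compute p_i * q_i:
  Item 1: 0.4 * 0.6 = 0.24
  Item 2: 0.69 * 0.31 = 0.2139
  Item 3: 0.34 * 0.66 = 0.2244
  Item 4: 0.75 * 0.25 = 0.1875
  Item 5: 0.78 * 0.22 = 0.1716
Sum(p_i * q_i) = 0.24 + 0.2139 + 0.2244 + 0.1875 + 0.1716 = 1.0374
KR-20 = (k/(k-1)) * (1 - Sum(p_i*q_i) / Var_total)
= (5/4) * (1 - 1.0374/2.56)
= 1.25 * 0.5948
KR-20 = 0.7435

0.7435


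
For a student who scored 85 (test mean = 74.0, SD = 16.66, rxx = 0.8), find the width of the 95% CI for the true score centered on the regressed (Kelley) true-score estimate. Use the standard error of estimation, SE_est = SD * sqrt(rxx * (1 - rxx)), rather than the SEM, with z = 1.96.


True score estimate = 0.8*85 + 0.2*74.0 = 82.8
SE_est = SD * sqrt(rxx * (1 - rxx)) = 16.66 * sqrt(0.8 * 0.2) = 16.66 * sqrt(0.16) = 6.664
CI = T_est +/- z * SE_est, so width = 2 * z * SE_est = 2 * 1.96 * 6.664
Width = 26.1229

26.1229


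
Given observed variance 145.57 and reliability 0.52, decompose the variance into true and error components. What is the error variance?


var_true = rxx * var_obs = 0.52 * 145.57 = 75.6964
var_error = var_obs - var_true
var_error = 145.57 - 75.6964
var_error = 69.8736

69.8736


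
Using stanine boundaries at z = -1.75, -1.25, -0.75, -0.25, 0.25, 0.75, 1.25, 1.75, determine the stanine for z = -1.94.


Stanine boundaries: [-1.75, -1.25, -0.75, -0.25, 0.25, 0.75, 1.25, 1.75]
z = -1.94
Check each boundary:
  z < -1.75
  z < -1.25
  z < -0.75
  z < -0.25
  z < 0.25
  z < 0.75
  z < 1.25
  z < 1.75
Highest qualifying boundary gives stanine = 1

1


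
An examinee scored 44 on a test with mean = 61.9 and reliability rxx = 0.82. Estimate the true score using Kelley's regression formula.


T_est = rxx * X + (1 - rxx) * mean
T_est = 0.82 * 44 + 0.18 * 61.9
T_est = 36.08 + 11.142
T_est = 47.222

47.222


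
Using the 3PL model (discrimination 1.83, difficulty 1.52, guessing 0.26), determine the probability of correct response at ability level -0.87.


logit = 1.83*(-0.87 - 1.52) = -4.3737
P* = 1/(1 + exp(--4.3737)) = 0.0124
P = 0.26 + (1 - 0.26) * 0.0124
P = 0.2692

0.2692


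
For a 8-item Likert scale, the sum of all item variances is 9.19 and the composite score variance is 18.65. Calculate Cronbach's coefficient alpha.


alpha = (k/(k-1)) * (1 - sum(si^2)/s_total^2)
= (8/7) * (1 - 9.19/18.65)
alpha = 0.5797

0.5797


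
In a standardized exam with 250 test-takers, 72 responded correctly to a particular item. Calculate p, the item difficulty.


Item difficulty p = number correct / total examinees
p = 72 / 250
p = 0.288

0.288


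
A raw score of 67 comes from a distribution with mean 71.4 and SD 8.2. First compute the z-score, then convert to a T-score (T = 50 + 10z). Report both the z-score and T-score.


z = (X - mean) / SD = (67 - 71.4) / 8.2
z = -4.4 / 8.2
z = -0.5366
T-score = T = 50 + 10z
Carry z at full precision (z = -4.4 / 8.2) into the conversion:
T-score = 50 + 10 * (-4.4 / 8.2) = 50 + -44 / 8.2
T-score = 50 + -5.3659
T-score = 44.6341

44.6341


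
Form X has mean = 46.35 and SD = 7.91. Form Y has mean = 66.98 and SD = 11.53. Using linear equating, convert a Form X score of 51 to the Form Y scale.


slope = SD_Y / SD_X = 11.53 / 7.91 ~ 1.4576
intercept = mean_Y - slope * mean_X = 66.98 - (11.53 / 7.91) * 46.35 ~ -0.582
Y = slope * X + intercept. To avoid rounding drift from the rounded slope/intercept, evaluate the equivalent form Y = mean_Y + SD_Y * (X - mean_X) / SD_X at full precision:
Y = 66.98 + 11.53 * (51 - 46.35) / 7.91
Y = 66.98 + 11.53 * 4.65 / 7.91
Y = 66.98 + 53.6145 / 7.91
Y = 66.98 + 6.7781
Y = 73.7581

73.7581


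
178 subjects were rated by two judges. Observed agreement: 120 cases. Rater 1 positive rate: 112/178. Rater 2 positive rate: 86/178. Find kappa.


P_o = 120/178 = 0.674157
P_e = (112*86 + 66*92) / 31684 = 0.495644
kappa = (P_o - P_e) / (1 - P_e)
kappa = (0.674157 - 0.495644) / (1 - 0.495644)
kappa = 0.3539

0.3539


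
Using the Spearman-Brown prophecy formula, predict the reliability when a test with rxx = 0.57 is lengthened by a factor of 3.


r_new = (n * rxx) / (1 + (n-1) * rxx)
r_new = (3 * 0.57) / (1 + 2 * 0.57)
r_new = 1.71 / 2.14
r_new = 0.7991

0.7991


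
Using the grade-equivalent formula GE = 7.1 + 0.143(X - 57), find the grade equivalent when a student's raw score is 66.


raw - median = 66 - 57 = 9
slope * diff = 0.143 * 9 = 1.287
GE = 7.1 + 1.287
GE = 8.387

8.387


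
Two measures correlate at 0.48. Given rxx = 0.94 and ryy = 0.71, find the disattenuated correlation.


r_corrected = rxy / sqrt(rxx * ryy)
= 0.48 / sqrt(0.94 * 0.71)
= 0.48 / sqrt(0.6674)
= 0.48 / 0.816946
r_corrected = 0.5876

0.5876


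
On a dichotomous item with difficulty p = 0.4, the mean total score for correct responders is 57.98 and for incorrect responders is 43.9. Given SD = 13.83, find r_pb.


q = 1 - p = 0.6
rpb = ((M1 - M0) / SD) * sqrt(p * q)
rpb = ((57.98 - 43.9) / 13.83) * sqrt(0.4 * 0.6)
rpb = 0.4988

0.4988


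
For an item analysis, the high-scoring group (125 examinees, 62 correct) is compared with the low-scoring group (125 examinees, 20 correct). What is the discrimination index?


p_upper = 62/125 = 0.496
p_lower = 20/125 = 0.16
D = 0.496 - 0.16 = 0.336

0.336


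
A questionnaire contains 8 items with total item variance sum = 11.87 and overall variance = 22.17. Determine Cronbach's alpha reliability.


alpha = (k/(k-1)) * (1 - sum(si^2)/s_total^2)
= (8/7) * (1 - 11.87/22.17)
alpha = 0.531

0.531


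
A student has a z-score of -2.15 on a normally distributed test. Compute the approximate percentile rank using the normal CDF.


CDF(z) = 0.5 * (1 + erf(z/sqrt(2)))
erf(-1.5203) = -0.9684
CDF = 0.0158
Percentile rank = 0.0158 * 100 = 1.58

1.58


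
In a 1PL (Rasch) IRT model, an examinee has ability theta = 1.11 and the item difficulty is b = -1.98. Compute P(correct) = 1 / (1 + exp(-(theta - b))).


theta - b = 1.11 - -1.98 = 3.09
exp(-(theta - b)) = exp(-3.09) = 0.0455
P = 1 / (1 + 0.0455)
P = 0.9565

0.9565


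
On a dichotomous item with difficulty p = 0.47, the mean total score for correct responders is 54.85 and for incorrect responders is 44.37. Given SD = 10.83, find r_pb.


q = 1 - p = 0.53
rpb = ((M1 - M0) / SD) * sqrt(p * q)
rpb = ((54.85 - 44.37) / 10.83) * sqrt(0.47 * 0.53)
rpb = 0.483

0.483


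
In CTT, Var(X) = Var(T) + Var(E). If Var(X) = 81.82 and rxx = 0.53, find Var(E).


var_true = rxx * var_obs = 0.53 * 81.82 = 43.3646
var_error = var_obs - var_true
var_error = 81.82 - 43.3646
var_error = 38.4554

38.4554


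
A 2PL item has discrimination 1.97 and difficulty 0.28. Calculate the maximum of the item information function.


For 2PL, max info at theta = b = 0.28
I_max = a^2 / 4 = 1.97^2 / 4
= 3.8809 / 4
I_max = 0.9702

0.9702


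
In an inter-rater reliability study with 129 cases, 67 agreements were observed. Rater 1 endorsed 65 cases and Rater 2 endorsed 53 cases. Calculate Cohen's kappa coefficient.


P_o = 67/129 = 0.51938
P_e = (65*53 + 64*76) / 16641 = 0.499309
kappa = (P_o - P_e) / (1 - P_e)
kappa = (0.51938 - 0.499309) / (1 - 0.499309)
kappa = 0.0401

0.0401


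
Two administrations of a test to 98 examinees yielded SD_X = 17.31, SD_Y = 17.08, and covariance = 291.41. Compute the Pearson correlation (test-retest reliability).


r = cov(X,Y) / (SD_X * SD_Y)
r = 291.41 / (17.31 * 17.08)
r = 291.41 / 295.6548
r = 0.9856

0.9856


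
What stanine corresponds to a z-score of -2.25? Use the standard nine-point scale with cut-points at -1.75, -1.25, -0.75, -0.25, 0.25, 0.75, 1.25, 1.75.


Stanine boundaries: [-1.75, -1.25, -0.75, -0.25, 0.25, 0.75, 1.25, 1.75]
z = -2.25
Check each boundary:
  z < -1.75
  z < -1.25
  z < -0.75
  z < -0.25
  z < 0.25
  z < 0.75
  z < 1.25
  z < 1.75
Highest qualifying boundary gives stanine = 1

1


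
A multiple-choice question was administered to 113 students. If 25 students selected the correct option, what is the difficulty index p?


Item difficulty p = number correct / total examinees
p = 25 / 113
p = 0.2212

0.2212


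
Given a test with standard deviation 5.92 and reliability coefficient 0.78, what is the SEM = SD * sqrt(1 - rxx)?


SEM = SD * sqrt(1 - rxx)
SEM = 5.92 * sqrt(1 - 0.78)
SEM = 5.92 * sqrt(0.22) = 5.92 * 0.469042
SEM = 2.7767

2.7767


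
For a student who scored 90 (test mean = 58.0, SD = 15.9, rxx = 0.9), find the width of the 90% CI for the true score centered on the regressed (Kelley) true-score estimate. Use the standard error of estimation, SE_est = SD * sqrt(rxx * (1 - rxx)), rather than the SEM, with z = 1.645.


True score estimate = 0.9*90 + 0.1*58.0 = 86.8
SE_est = SD * sqrt(rxx * (1 - rxx)) = 15.9 * sqrt(0.9 * 0.1) = 15.9 * sqrt(0.09) = 4.77
CI = T_est +/- z * SE_est, so width = 2 * z * SE_est = 2 * 1.645 * 4.77
Width = 15.6933

15.6933


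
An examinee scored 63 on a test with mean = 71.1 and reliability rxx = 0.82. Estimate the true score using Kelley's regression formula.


T_est = rxx * X + (1 - rxx) * mean
T_est = 0.82 * 63 + 0.18 * 71.1
T_est = 51.66 + 12.798
T_est = 64.458

64.458


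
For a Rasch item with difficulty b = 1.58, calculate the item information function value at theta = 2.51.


P = 1/(1+exp(-(2.51-1.58))) = 0.7171
I = P*(1-P) = 0.7171 * 0.2829
I = 0.2029

0.2029


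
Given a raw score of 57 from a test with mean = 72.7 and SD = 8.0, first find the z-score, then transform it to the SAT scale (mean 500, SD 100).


z = (X - mean) / SD = (57 - 72.7) / 8.0
z = -15.7 / 8.0
z = -1.9625
SAT-scale = SAT = 500 + 100z
Carry z at full precision (z = -15.7 / 8.0) into the conversion:
SAT-scale = 500 + 100 * (-15.7 / 8.0) = 500 + -1570 / 8.0
SAT-scale = 500 + -196.25
SAT-scale = 303.75

303.75


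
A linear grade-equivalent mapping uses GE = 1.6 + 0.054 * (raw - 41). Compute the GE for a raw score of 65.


raw - median = 65 - 41 = 24
slope * diff = 0.054 * 24 = 1.296
GE = 1.6 + 1.296
GE = 2.896

2.896


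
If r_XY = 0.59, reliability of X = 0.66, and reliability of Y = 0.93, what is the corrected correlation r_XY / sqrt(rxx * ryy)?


r_corrected = rxy / sqrt(rxx * ryy)
= 0.59 / sqrt(0.66 * 0.93)
= 0.59 / sqrt(0.6138)
= 0.59 / 0.783454
r_corrected = 0.7531

0.7531


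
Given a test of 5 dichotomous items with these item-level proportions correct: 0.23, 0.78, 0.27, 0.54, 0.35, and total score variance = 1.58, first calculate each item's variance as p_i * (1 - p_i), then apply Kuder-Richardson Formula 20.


For each item, compute p_i * q_i:
  Item 1: 0.23 * 0.77 = 0.1771
  Item 2: 0.78 * 0.22 = 0.1716
  Item 3: 0.27 * 0.73 = 0.1971
  Item 4: 0.54 * 0.46 = 0.2484
  Item 5: 0.35 * 0.65 = 0.2275
Sum(p_i * q_i) = 0.1771 + 0.1716 + 0.1971 + 0.2484 + 0.2275 = 1.0217
KR-20 = (k/(k-1)) * (1 - Sum(p_i*q_i) / Var_total)
= (5/4) * (1 - 1.0217/1.58)
= 1.25 * 0.3534
KR-20 = 0.4417

0.4417


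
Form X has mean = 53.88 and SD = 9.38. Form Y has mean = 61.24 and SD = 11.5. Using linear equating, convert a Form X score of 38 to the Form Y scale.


slope = SD_Y / SD_X = 11.5 / 9.38 ~ 1.226
intercept = mean_Y - slope * mean_X = 61.24 - (11.5 / 9.38) * 53.88 ~ -4.8176
Y = slope * X + intercept. To avoid rounding drift from the rounded slope/intercept, evaluate the equivalent form Y = mean_Y + SD_Y * (X - mean_X) / SD_X at full precision:
Y = 61.24 + 11.5 * (38 - 53.88) / 9.38
Y = 61.24 - 11.5 * 15.88 / 9.38
Y = 61.24 - 182.62 / 9.38
Y = 61.24 - 19.4691
Y = 41.7709

41.7709


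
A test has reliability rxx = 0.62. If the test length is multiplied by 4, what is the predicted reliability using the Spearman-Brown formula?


r_new = (n * rxx) / (1 + (n-1) * rxx)
r_new = (4 * 0.62) / (1 + 3 * 0.62)
r_new = 2.48 / 2.86
r_new = 0.8671

0.8671


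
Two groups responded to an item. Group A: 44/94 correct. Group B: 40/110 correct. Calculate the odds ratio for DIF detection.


Odds_A = 44/50 = 0.88
Odds_B = 40/70 = 0.5714
OR = Odds_A / Odds_B = 0.88 / 0.5714
Exactly, OR = (44 * 70) / (50 * 40) = 3080 / 2000
OR = 1.54

1.54


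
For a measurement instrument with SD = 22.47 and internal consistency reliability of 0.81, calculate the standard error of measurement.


SEM = SD * sqrt(1 - rxx)
SEM = 22.47 * sqrt(1 - 0.81)
SEM = 22.47 * sqrt(0.19) = 22.47 * 0.43589
SEM = 9.7944

9.7944


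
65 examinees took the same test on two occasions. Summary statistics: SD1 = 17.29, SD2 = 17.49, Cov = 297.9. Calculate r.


r = cov(X,Y) / (SD_X * SD_Y)
r = 297.9 / (17.29 * 17.49)
r = 297.9 / 302.4021
r = 0.9851

0.9851


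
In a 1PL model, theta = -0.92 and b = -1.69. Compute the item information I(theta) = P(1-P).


P = 1/(1+exp(-(-0.92--1.69))) = 0.6835
I = P*(1-P) = 0.6835 * 0.3165
I = 0.2163

0.2163


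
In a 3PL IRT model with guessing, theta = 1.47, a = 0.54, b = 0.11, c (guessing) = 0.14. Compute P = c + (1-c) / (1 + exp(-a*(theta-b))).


logit = 0.54*(1.47 - 0.11) = 0.7344
P* = 1/(1 + exp(-0.7344)) = 0.6758
P = 0.14 + (1 - 0.14) * 0.6758
P = 0.7212

0.7212


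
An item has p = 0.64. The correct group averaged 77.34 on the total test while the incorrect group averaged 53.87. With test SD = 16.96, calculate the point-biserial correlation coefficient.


q = 1 - p = 0.36
rpb = ((M1 - M0) / SD) * sqrt(p * q)
rpb = ((77.34 - 53.87) / 16.96) * sqrt(0.64 * 0.36)
rpb = 0.6642

0.6642


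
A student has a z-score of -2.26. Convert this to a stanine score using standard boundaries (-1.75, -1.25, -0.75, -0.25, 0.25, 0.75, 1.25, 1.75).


Stanine boundaries: [-1.75, -1.25, -0.75, -0.25, 0.25, 0.75, 1.25, 1.75]
z = -2.26
Check each boundary:
  z < -1.75
  z < -1.25
  z < -0.75
  z < -0.25
  z < 0.25
  z < 0.75
  z < 1.25
  z < 1.75
Highest qualifying boundary gives stanine = 1

1


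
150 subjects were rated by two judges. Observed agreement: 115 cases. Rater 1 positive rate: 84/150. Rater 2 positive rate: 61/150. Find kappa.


P_o = 115/150 = 0.766667
P_e = (84*61 + 66*89) / 22500 = 0.4888
kappa = (P_o - P_e) / (1 - P_e)
kappa = (0.766667 - 0.4888) / (1 - 0.4888)
kappa = 0.5436

0.5436


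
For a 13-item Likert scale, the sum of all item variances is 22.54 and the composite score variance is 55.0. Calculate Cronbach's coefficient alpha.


alpha = (k/(k-1)) * (1 - sum(si^2)/s_total^2)
= (13/12) * (1 - 22.54/55.0)
alpha = 0.6394

0.6394


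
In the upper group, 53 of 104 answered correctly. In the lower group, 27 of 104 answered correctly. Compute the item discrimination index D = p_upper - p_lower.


p_upper = 53/104 = 0.5096
p_lower = 27/104 = 0.2596
D = 0.5096 - 0.2596 = 0.25

0.25


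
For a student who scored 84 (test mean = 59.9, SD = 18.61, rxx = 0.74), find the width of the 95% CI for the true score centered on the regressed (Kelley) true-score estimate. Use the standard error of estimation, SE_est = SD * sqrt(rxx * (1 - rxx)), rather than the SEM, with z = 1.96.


True score estimate = 0.74*84 + 0.26*59.9 = 77.734
SE_est = SD * sqrt(rxx * (1 - rxx)) = 18.61 * sqrt(0.74 * 0.26) = 18.61 * sqrt(0.1924) = 8.162983
CI = T_est +/- z * SE_est, so width = 2 * z * SE_est = 2 * 1.96 * 8.162983
Width = 31.9989

31.9989


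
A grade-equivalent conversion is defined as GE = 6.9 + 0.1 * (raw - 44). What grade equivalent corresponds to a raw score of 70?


raw - median = 70 - 44 = 26
slope * diff = 0.1 * 26 = 2.6
GE = 6.9 + 2.6
GE = 9.5

9.5


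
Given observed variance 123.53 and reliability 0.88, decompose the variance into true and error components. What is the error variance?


var_true = rxx * var_obs = 0.88 * 123.53 = 108.7064
var_error = var_obs - var_true
var_error = 123.53 - 108.7064
var_error = 14.8236

14.8236


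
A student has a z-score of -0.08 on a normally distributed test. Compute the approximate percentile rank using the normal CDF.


CDF(z) = 0.5 * (1 + erf(z/sqrt(2)))
erf(-0.0566) = -0.0638
CDF = 0.4681
Percentile rank = 0.4681 * 100 = 46.81

46.81


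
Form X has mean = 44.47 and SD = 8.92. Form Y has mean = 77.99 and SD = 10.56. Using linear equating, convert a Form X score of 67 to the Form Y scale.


slope = SD_Y / SD_X = 10.56 / 8.92 ~ 1.1839
intercept = mean_Y - slope * mean_X = 77.99 - (10.56 / 8.92) * 44.47 ~ 25.3439
Y = slope * X + intercept. To avoid rounding drift from the rounded slope/intercept, evaluate the equivalent form Y = mean_Y + SD_Y * (X - mean_X) / SD_X at full precision:
Y = 77.99 + 10.56 * (67 - 44.47) / 8.92
Y = 77.99 + 10.56 * 22.53 / 8.92
Y = 77.99 + 237.9168 / 8.92
Y = 77.99 + 26.6723
Y = 104.6623

104.6623


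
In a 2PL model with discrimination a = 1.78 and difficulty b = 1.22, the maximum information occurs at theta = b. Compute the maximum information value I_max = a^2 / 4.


For 2PL, max info at theta = b = 1.22
I_max = a^2 / 4 = 1.78^2 / 4
= 3.1684 / 4
I_max = 0.7921

0.7921


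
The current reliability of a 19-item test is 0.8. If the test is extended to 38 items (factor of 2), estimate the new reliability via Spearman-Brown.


r_new = (n * rxx) / (1 + (n-1) * rxx)
r_new = (2 * 0.8) / (1 + 1 * 0.8)
r_new = 1.6 / 1.8
r_new = 0.8889

0.8889


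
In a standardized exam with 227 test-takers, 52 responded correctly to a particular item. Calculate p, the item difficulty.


Item difficulty p = number correct / total examinees
p = 52 / 227
p = 0.2291

0.2291


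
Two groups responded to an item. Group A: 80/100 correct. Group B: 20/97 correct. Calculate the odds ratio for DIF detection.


Odds_A = 80/20 = 4.0
Odds_B = 20/77 = 0.2597
OR = Odds_A / Odds_B = 4.0 / 0.2597
Exactly, OR = (80 * 77) / (20 * 20) = 6160 / 400
OR = 15.4

15.4


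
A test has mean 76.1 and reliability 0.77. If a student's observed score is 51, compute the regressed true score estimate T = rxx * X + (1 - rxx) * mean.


T_est = rxx * X + (1 - rxx) * mean
T_est = 0.77 * 51 + 0.23 * 76.1
T_est = 39.27 + 17.503
T_est = 56.773

56.773


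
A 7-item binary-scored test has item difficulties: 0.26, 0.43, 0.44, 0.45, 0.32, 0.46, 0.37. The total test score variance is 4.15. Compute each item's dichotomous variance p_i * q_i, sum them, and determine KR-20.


For each item, compute p_i * q_i:
  Item 1: 0.26 * 0.74 = 0.1924
  Item 2: 0.43 * 0.57 = 0.2451
  Item 3: 0.44 * 0.56 = 0.2464
  Item 4: 0.45 * 0.55 = 0.2475
  Item 5: 0.32 * 0.68 = 0.2176
  Item 6: 0.46 * 0.54 = 0.2484
  Item 7: 0.37 * 0.63 = 0.2331
Sum(p_i * q_i) = 0.1924 + 0.2451 + 0.2464 + 0.2475 + 0.2176 + 0.2484 + 0.2331 = 1.6305
KR-20 = (k/(k-1)) * (1 - Sum(p_i*q_i) / Var_total)
= (7/6) * (1 - 1.6305/4.15)
= 1.1667 * 0.6071
KR-20 = 0.7083

0.7083


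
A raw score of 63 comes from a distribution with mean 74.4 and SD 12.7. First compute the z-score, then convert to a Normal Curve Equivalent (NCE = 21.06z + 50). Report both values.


z = (X - mean) / SD = (63 - 74.4) / 12.7
z = -11.4 / 12.7
z = -0.8976
NCE = NCE = 21.06z + 50
Carry z at full precision (z = -11.4 / 12.7) into the conversion:
NCE = 21.06 * (-11.4 / 12.7) + 50 = -240.084 / 12.7 + 50
NCE = -18.9043 + 50
NCE = 31.0957

31.0957


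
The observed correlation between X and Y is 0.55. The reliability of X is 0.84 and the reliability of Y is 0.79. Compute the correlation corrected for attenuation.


r_corrected = rxy / sqrt(rxx * ryy)
= 0.55 / sqrt(0.84 * 0.79)
= 0.55 / sqrt(0.6636)
= 0.55 / 0.814616
r_corrected = 0.6752

0.6752


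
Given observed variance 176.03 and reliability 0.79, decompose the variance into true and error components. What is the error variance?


var_true = rxx * var_obs = 0.79 * 176.03 = 139.0637
var_error = var_obs - var_true
var_error = 176.03 - 139.0637
var_error = 36.9663

36.9663


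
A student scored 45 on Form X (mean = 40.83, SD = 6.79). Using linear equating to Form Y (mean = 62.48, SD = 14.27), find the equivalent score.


slope = SD_Y / SD_X = 14.27 / 6.79 ~ 2.1016
intercept = mean_Y - slope * mean_X = 62.48 - (14.27 / 6.79) * 40.83 ~ -23.3291
Y = slope * X + intercept. To avoid rounding drift from the rounded slope/intercept, evaluate the equivalent form Y = mean_Y + SD_Y * (X - mean_X) / SD_X at full precision:
Y = 62.48 + 14.27 * (45 - 40.83) / 6.79
Y = 62.48 + 14.27 * 4.17 / 6.79
Y = 62.48 + 59.5059 / 6.79
Y = 62.48 + 8.7638
Y = 71.2438

71.2438


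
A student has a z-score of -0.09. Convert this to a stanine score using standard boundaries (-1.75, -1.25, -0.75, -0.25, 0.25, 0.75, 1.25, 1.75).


Stanine boundaries: [-1.75, -1.25, -0.75, -0.25, 0.25, 0.75, 1.25, 1.75]
z = -0.09
Check each boundary:
  z >= -1.75 -> could be stanine 2
  z >= -1.25 -> could be stanine 3
  z >= -0.75 -> could be stanine 4
  z >= -0.25 -> could be stanine 5
  z < 0.25
  z < 0.75
  z < 1.25
  z < 1.75
Highest qualifying boundary gives stanine = 5

5


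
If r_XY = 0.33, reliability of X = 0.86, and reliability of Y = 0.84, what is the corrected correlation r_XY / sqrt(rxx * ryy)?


r_corrected = rxy / sqrt(rxx * ryy)
= 0.33 / sqrt(0.86 * 0.84)
= 0.33 / sqrt(0.7224)
= 0.33 / 0.849941
r_corrected = 0.3883

0.3883


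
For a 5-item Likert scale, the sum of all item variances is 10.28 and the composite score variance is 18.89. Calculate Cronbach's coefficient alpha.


alpha = (k/(k-1)) * (1 - sum(si^2)/s_total^2)
= (5/4) * (1 - 10.28/18.89)
alpha = 0.5697

0.5697


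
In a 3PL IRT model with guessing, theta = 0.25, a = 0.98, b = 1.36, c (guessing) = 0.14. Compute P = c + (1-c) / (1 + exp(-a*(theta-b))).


logit = 0.98*(0.25 - 1.36) = -1.0878
P* = 1/(1 + exp(--1.0878)) = 0.252
P = 0.14 + (1 - 0.14) * 0.252
P = 0.3567

0.3567


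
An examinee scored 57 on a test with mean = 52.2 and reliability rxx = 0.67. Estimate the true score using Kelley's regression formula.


T_est = rxx * X + (1 - rxx) * mean
T_est = 0.67 * 57 + 0.33 * 52.2
T_est = 38.19 + 17.226
T_est = 55.416

55.416


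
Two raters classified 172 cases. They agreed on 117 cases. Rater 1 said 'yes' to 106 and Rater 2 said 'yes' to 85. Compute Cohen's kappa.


P_o = 117/172 = 0.680233
P_e = (106*85 + 66*87) / 29584 = 0.498648
kappa = (P_o - P_e) / (1 - P_e)
kappa = (0.680233 - 0.498648) / (1 - 0.498648)
kappa = 0.3622

0.3622


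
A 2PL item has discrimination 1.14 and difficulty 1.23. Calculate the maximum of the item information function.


For 2PL, max info at theta = b = 1.23
I_max = a^2 / 4 = 1.14^2 / 4
= 1.2996 / 4
I_max = 0.3249

0.3249


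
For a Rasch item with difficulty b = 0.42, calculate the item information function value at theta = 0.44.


P = 1/(1+exp(-(0.44-0.42))) = 0.505
I = P*(1-P) = 0.505 * 0.495
I = 0.25

0.25


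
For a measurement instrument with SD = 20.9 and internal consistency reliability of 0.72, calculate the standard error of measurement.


SEM = SD * sqrt(1 - rxx)
SEM = 20.9 * sqrt(1 - 0.72)
SEM = 20.9 * sqrt(0.28) = 20.9 * 0.52915
SEM = 11.0592

11.0592


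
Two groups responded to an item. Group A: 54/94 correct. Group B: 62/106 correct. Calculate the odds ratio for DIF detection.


Odds_A = 54/40 = 1.35
Odds_B = 62/44 = 1.4091
OR = Odds_A / Odds_B = 1.35 / 1.4091
Exactly, OR = (54 * 44) / (40 * 62) = 2376 / 2480
OR = 0.9581

0.9581


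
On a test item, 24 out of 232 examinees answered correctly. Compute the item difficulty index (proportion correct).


Item difficulty p = number correct / total examinees
p = 24 / 232
p = 0.1034

0.1034


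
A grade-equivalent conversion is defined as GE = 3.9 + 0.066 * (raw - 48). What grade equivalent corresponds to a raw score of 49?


raw - median = 49 - 48 = 1
slope * diff = 0.066 * 1 = 0.066
GE = 3.9 + 0.066
GE = 3.966

3.966


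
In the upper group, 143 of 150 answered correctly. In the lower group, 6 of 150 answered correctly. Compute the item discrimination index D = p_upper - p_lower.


p_upper = 143/150 = 0.9533
p_lower = 6/150 = 0.04
D = 0.9533 - 0.04 = 0.9133

0.9133


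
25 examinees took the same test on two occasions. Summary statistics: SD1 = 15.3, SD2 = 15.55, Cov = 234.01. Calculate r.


r = cov(X,Y) / (SD_X * SD_Y)
r = 234.01 / (15.3 * 15.55)
r = 234.01 / 237.915
r = 0.9836

0.9836


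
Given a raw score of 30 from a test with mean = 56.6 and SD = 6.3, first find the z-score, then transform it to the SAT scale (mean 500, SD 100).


z = (X - mean) / SD = (30 - 56.6) / 6.3
z = -26.6 / 6.3
z = -4.2222
SAT-scale = SAT = 500 + 100z
Carry z at full precision (z = -26.6 / 6.3) into the conversion:
SAT-scale = 500 + 100 * (-26.6 / 6.3) = 500 + -2660 / 6.3
SAT-scale = 500 + -422.2222
SAT-scale = 77.7778

77.7778


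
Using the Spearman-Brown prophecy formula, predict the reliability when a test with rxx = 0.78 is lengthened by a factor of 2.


r_new = (n * rxx) / (1 + (n-1) * rxx)
r_new = (2 * 0.78) / (1 + 1 * 0.78)
r_new = 1.56 / 1.78
r_new = 0.8764

0.8764


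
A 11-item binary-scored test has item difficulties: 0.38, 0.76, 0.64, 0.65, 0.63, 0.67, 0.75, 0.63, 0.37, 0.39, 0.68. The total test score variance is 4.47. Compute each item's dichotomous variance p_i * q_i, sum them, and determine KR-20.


For each item, compute p_i * q_i:
  Item 1: 0.38 * 0.62 = 0.2356
  Item 2: 0.76 * 0.24 = 0.1824
  Item 3: 0.64 * 0.36 = 0.2304
  Item 4: 0.65 * 0.35 = 0.2275
  Item 5: 0.63 * 0.37 = 0.2331
  Item 6: 0.67 * 0.33 = 0.2211
  Item 7: 0.75 * 0.25 = 0.1875
  Item 8: 0.63 * 0.37 = 0.2331
  Item 9: 0.37 * 0.63 = 0.2331
  Item 10: 0.39 * 0.61 = 0.2379
  Item 11: 0.68 * 0.32 = 0.2176
Sum(p_i * q_i) = 0.2356 + 0.1824 + 0.2304 + 0.2275 + 0.2331 + 0.2211 + 0.1875 + 0.2331 + 0.2331 + 0.2379 + 0.2176 = 2.4393
KR-20 = (k/(k-1)) * (1 - Sum(p_i*q_i) / Var_total)
= (11/10) * (1 - 2.4393/4.47)
= 1.1 * 0.4543
KR-20 = 0.4997

0.4997


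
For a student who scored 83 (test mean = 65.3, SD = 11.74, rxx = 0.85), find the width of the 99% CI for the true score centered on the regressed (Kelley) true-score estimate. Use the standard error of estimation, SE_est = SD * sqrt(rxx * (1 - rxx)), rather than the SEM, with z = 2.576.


True score estimate = 0.85*83 + 0.15*65.3 = 80.345
SE_est = SD * sqrt(rxx * (1 - rxx)) = 11.74 * sqrt(0.85 * 0.15) = 11.74 * sqrt(0.1275) = 4.192018
CI = T_est +/- z * SE_est, so width = 2 * z * SE_est = 2 * 2.576 * 4.192018
Width = 21.5973

21.5973


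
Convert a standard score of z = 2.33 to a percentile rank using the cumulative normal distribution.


CDF(z) = 0.5 * (1 + erf(z/sqrt(2)))
erf(1.6476) = 0.9802
CDF = 0.9901
Percentile rank = 0.9901 * 100 = 99.01

99.01
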